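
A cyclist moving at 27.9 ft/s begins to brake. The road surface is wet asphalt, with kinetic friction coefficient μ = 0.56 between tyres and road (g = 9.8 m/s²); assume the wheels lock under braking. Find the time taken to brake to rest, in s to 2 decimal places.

27.9 ft/s × 0.3048 = 8.5039 m/s.
a = μg = 0.56 × 9.8 = 5.488 m/s².
Braking time = v/a = 8.5039 / 5.488 = 1.550 s.

Braking time ≈ 1.55 s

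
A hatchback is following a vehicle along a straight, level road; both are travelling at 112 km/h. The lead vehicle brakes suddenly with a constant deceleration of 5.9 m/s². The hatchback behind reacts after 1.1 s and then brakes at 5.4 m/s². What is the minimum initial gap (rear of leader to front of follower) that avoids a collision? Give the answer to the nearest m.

Minimum gap ≈ 42 m

112 km/h ÷ 3.6 = 31.1111 m/s.
Leader travels v²/(2a_L) = 967.901 / 11.800 = 82.026 m before stopping.
Follower covers v·t_r = 31.1111 × 1.1 = 34.222 m while reacting, then v²/(2a_F) = 967.901 / 10.800 = 89.620 m while braking, for a total of 34.222 + 89.620 = 123.842 m.
Since a_F ≤ a_L and the follower starts braking later, the follower is never slower than the leader, so the closest approach is when both have stopped.
Minimum gap = 123.842 − 82.026 = 41.816 m.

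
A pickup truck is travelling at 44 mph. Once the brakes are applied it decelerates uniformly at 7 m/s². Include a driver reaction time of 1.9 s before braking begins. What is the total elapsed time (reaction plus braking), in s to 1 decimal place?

Total time ≈ 4.7 s

44 mph × 0.44704 = 19.6698 m/s.
Braking time = v/a = 19.6698 / 7.000 = 2.810 s.
Total = 1.9 + 2.810 = 4.710 s.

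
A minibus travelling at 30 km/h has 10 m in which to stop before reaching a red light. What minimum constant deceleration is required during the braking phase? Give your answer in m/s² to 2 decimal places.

30 km/h ÷ 3.6 = 8.3333 m/s.
v² = 2a·d ⇒ a = v²/(2d) = 8.3333² / (2 × 10.000) = 69.444 / 20.000 = 3.4722 m/s².

Required deceleration ≈ 3.47 m/s²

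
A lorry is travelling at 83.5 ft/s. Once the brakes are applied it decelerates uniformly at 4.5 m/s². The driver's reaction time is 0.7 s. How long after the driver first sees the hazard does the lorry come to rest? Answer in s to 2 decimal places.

83.5 ft/s × 0.3048 = 25.4508 m/s.
Braking time = v/a = 25.4508 / 4.500 = 5.656 s.
Total = 0.7 + 5.656 = 6.356 s.

Total time ≈ 6.36 s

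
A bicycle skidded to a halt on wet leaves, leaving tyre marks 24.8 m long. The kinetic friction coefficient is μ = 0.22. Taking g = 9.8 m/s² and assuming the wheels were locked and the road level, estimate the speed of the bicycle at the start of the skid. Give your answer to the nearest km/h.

Deceleration a = μg = 0.22 × 9.8 = 2.156 m/s².
v = √(2a·d) = √(2 × 2.156 × 24.8) = √106.938 = 10.3411 m/s.
= 10.3411 × 3.6 = 37.228 km/h.

Initial speed ≈ 37 km/h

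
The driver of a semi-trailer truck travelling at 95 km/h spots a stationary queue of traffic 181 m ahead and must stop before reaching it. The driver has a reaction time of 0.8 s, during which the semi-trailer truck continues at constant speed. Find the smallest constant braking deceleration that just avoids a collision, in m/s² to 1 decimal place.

95 km/h ÷ 3.6 = 26.3889 m/s.
Distance covered during reaction = 26.3889 × 0.8 = 21.111 m.
Distance available for braking: 181 − 21.111 = 159.889 m.
v² = 2a·d ⇒ a = v²/(2d) = 26.3889² / (2 × 159.889) = 696.374 / 319.778 = 2.1777 m/s².

Required deceleration ≈ 2.2 m/s²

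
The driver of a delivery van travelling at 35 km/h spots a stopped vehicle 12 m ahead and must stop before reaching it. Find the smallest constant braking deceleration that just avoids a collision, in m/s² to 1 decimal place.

35 km/h ÷ 3.6 = 9.7222 m/s.
v² = 2a·d ⇒ a = v²/(2d) = 9.7222² / (2 × 12.000) = 94.521 / 24.000 = 3.9384 m/s².

Required deceleration ≈ 3.9 m/s²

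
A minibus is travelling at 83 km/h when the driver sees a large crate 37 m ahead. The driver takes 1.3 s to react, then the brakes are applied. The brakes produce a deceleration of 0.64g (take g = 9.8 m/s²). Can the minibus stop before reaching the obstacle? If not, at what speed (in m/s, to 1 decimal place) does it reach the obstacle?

No — it strikes the obstacle at 21.1 m/s

83 km/h ÷ 3.6 = 23.0556 m/s.
a = 0.64 × 9.8 = 6.272 m/s².
Reaction distance = 23.0556 × 1.3 = 29.972 m.
Braking distance needed to stop: v²/(2a) = 531.561 / 12.544 = 42.376 m, so total needed = 29.972 + 42.376 = 72.348 m > 37 m — it cannot stop.
Distance remaining when braking begins: 37 − 29.972 = 7.028 m.
v² = v₀² − 2a·d = 531.561 − 2 × 6.272 × 7.028 = 443.402 m²/s².
v = √443.402 = 21.057 m/s.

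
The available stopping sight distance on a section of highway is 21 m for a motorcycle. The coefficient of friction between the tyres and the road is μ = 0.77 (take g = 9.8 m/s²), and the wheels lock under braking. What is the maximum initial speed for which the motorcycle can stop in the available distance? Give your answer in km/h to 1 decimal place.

Maximum speed ≈ 64.1 km/h

a = μg = 0.77 × 9.8 = 7.546 m/s².
v²/(2a) = d ⇒ v = √(2 × 7.546 × 21) = √316.93 = 17.8025 m/s.
17.8025 m/s × 3.6 = 64.089 km/h.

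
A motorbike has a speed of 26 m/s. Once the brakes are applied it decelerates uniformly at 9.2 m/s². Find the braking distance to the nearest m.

Braking distance ≈ 37 m

Braking distance = v²/(2a) = 26.0000² / (2 × 9.200) = 676.000 / 18.400 = 36.739 m.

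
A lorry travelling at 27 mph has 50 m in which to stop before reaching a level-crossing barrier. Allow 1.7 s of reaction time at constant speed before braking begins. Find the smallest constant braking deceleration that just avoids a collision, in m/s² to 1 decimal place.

27 mph × 0.44704 = 12.0701 m/s.
Distance covered during reaction = 12.0701 × 1.7 = 20.519 m.
Distance available for braking: 50 − 20.519 = 29.481 m.
v² = 2a·d ⇒ a = v²/(2d) = 12.0701² / (2 × 29.481) = 145.687 / 58.962 = 2.4709 m/s².

Required deceleration ≈ 2.5 m/s²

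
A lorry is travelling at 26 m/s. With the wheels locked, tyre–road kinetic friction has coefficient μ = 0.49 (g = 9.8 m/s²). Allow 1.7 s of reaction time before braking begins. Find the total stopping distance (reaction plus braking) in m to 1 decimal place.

Total stopping distance ≈ 114.6 m

a = μg = 0.49 × 9.8 = 4.802 m/s².
Reaction distance = v·t_r = 26.0000 × 1.7 = 44.200 m.
Braking distance = v²/(2a) = 26.0000² / (2 × 4.802) = 676.000 / 9.604 = 70.387 m.
Total = 44.200 + 70.387 = 114.587 m.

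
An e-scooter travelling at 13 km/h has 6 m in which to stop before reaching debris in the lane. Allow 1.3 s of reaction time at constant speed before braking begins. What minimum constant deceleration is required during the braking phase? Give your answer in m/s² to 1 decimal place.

13 km/h ÷ 3.6 = 3.6111 m/s.
Distance covered during reaction = 3.6111 × 1.3 = 4.694 m.
Distance available for braking: 6 − 4.694 = 1.306 m.
v² = 2a·d ⇒ a = v²/(2d) = 3.6111² / (2 × 1.306) = 13.040 / 2.612 = 4.9923 m/s².

Required deceleration ≈ 5.0 m/s²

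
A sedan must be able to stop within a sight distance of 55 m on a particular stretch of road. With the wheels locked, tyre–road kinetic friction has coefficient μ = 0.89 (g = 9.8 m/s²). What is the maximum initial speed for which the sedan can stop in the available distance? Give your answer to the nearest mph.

a = μg = 0.89 × 9.8 = 8.722 m/s².
v²/(2a) = d ⇒ v = √(2 × 8.722 × 55) = √959.42 = 30.9745 m/s.
30.9745 m/s ÷ 0.44704 = 69.288 mph.

Maximum speed ≈ 69 mph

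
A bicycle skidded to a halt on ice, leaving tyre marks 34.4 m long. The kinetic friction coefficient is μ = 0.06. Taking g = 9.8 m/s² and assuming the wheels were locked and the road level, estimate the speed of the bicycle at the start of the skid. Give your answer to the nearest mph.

Initial speed ≈ 14 mph

Deceleration a = μg = 0.06 × 9.8 = 0.588 m/s².
v = √(2a·d) = √(2 × 0.588 × 34.4) = √40.454 = 6.3603 m/s.
= 6.3603 ÷ 0.44704 = 14.228 mph.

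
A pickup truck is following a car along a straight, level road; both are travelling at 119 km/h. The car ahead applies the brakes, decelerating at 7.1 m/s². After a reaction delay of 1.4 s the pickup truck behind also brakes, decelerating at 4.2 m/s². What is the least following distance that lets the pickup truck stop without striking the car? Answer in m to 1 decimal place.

Minimum gap ≈ 99.4 m

119 km/h ÷ 3.6 = 33.0556 m/s.
Leader travels v²/(2a_L) = 1092.673 / 14.200 = 76.949 m before stopping.
Follower covers v·t_r = 33.0556 × 1.4 = 46.278 m while reacting, then v²/(2a_F) = 1092.673 / 8.400 = 130.080 m while braking, for a total of 46.278 + 130.080 = 176.358 m.
Since a_F ≤ a_L and the follower starts braking later, the follower is never slower than the leader, so the closest approach is when both have stopped.
Minimum gap = 176.358 − 76.949 = 99.409 m.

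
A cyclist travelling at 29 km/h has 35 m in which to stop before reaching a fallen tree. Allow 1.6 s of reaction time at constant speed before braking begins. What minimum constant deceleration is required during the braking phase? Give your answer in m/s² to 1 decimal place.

Required deceleration ≈ 1.5 m/s²

29 km/h ÷ 3.6 = 8.0556 m/s.
Distance covered during reaction = 8.0556 × 1.6 = 12.889 m.
Distance available for braking: 35 − 12.889 = 22.111 m.
v² = 2a·d ⇒ a = v²/(2d) = 8.0556² / (2 × 22.111) = 64.893 / 44.222 = 1.4674 m/s².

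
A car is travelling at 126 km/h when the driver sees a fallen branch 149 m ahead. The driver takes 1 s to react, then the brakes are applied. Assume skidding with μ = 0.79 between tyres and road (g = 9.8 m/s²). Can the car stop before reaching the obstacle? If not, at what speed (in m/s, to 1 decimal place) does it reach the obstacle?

126 km/h ÷ 3.6 = 35.0000 m/s.
a = μg = 0.79 × 9.8 = 7.742 m/s².
Reaction distance = 35.0000 × 1 = 35.000 m.
Braking distance = v²/(2a) = 1225.000 / 15.484 = 79.114 m.
Total stopping distance = 35.000 + 79.114 = 114.114 m, vs 149 m available — it stops with 149 − 114.114 = 34.886 m to spare.

Yes — it stops about 34.9 m short of the obstacle, so it never reaches it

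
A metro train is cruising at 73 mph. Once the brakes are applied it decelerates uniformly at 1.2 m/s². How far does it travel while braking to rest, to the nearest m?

Braking distance ≈ 444 m

73 mph × 0.44704 = 32.6339 m/s.
Braking distance = v²/(2a) = 32.6339² / (2 × 1.200) = 1064.971 / 2.400 = 443.738 m.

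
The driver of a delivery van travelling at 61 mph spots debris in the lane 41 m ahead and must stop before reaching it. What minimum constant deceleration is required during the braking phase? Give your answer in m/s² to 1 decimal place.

61 mph × 0.44704 = 27.2694 m/s.
v² = 2a·d ⇒ a = v²/(2d) = 27.2694² / (2 × 41.000) = 743.620 / 82.000 = 9.0685 m/s².

Required deceleration ≈ 9.1 m/s²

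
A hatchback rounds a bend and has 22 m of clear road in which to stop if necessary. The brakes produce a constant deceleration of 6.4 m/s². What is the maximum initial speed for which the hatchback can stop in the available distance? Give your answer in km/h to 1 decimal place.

Maximum speed ≈ 60.4 km/h

v²/(2a) = d ⇒ v = √(2 × 6.400 × 22) = √281.60 = 16.7809 m/s.
16.7809 m/s × 3.6 = 60.411 km/h.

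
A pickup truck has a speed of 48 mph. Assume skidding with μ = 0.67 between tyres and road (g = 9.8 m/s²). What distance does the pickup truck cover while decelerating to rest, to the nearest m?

48 mph × 0.44704 = 21.4579 m/s.
a = μg = 0.67 × 9.8 = 6.566 m/s².
Braking distance = v²/(2a) = 21.4579² / (2 × 6.566) = 460.441 / 13.132 = 35.063 m.

Braking distance ≈ 35 m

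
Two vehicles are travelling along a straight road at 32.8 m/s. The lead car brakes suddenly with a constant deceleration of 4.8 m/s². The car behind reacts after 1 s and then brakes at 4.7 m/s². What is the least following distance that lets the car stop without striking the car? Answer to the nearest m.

Leader travels v²/(2a_L) = 1075.840 / 9.600 = 112.067 m before stopping.
Follower covers v·t_r = 32.8000 × 1 = 32.800 m while reacting, then v²/(2a_F) = 1075.840 / 9.400 = 114.451 m while braking, for a total of 32.800 + 114.451 = 147.251 m.
Since a_F ≤ a_L and the follower starts braking later, the follower is never slower than the leader, so the closest approach is when both have stopped.
Minimum gap = 147.251 − 112.067 = 35.184 m.

Minimum gap ≈ 35 m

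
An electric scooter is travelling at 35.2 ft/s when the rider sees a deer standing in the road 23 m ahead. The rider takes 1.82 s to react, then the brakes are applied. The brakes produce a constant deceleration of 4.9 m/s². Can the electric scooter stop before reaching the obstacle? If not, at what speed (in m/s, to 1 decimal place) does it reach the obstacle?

35.2 ft/s × 0.3048 = 10.7290 m/s.
Reaction distance = 10.7290 × 1.82 = 19.527 m.
Braking distance needed to stop: v²/(2a) = 115.111 / 9.800 = 11.746 m, so total needed = 19.527 + 11.746 = 31.273 m > 23 m — it cannot stop.
Distance remaining when braking begins: 23 − 19.527 = 3.473 m.
v² = v₀² − 2a·d = 115.111 − 2 × 4.900 × 3.473 = 81.076 m²/s².
v = √81.076 = 9.004 m/s.

No — it strikes the obstacle at 9.0 m/s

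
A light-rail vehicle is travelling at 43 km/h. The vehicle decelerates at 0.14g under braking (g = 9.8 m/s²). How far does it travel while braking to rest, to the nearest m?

Braking distance ≈ 52 m

43 km/h ÷ 3.6 = 11.9444 m/s.
a = 0.14 × 9.8 = 1.372 m/s².
Braking distance = v²/(2a) = 11.9444² / (2 × 1.372) = 142.669 / 2.744 = 51.993 m.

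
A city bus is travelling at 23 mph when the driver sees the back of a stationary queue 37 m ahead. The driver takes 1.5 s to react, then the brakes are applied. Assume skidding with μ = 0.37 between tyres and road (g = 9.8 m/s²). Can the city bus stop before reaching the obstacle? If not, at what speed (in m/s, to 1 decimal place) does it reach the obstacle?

23 mph × 0.44704 = 10.2819 m/s.
a = μg = 0.37 × 9.8 = 3.626 m/s².
Reaction distance = 10.2819 × 1.5 = 15.423 m.
Braking distance = v²/(2a) = 105.717 / 7.252 = 14.578 m.
Total stopping distance = 15.423 + 14.578 = 30.001 m, vs 37 m available — it stops with 37 − 30.001 = 6.999 m to spare.

Yes — it stops about 7.0 m short of the obstacle, so it never reaches it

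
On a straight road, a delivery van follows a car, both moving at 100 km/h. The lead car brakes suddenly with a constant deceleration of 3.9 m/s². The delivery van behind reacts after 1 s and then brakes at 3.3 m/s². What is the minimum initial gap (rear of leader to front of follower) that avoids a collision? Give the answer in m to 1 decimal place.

Minimum gap ≈ 45.8 m

100 km/h ÷ 3.6 = 27.7778 m/s.
Leader travels v²/(2a_L) = 771.606 / 7.800 = 98.924 m before stopping.
Follower covers v·t_r = 27.7778 × 1 = 27.778 m while reacting, then v²/(2a_F) = 771.606 / 6.600 = 116.910 m while braking, for a total of 27.778 + 116.910 = 144.688 m.
Since a_F ≤ a_L and the follower starts braking later, the follower is never slower than the leader, so the closest approach is when both have stopped.
Minimum gap = 144.688 − 98.924 = 45.764 m.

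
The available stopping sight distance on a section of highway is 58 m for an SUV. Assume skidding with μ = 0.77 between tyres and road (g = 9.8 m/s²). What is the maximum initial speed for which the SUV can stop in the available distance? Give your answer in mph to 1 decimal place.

Maximum speed ≈ 66.2 mph

a = μg = 0.77 × 9.8 = 7.546 m/s².
v²/(2a) = d ⇒ v = √(2 × 7.546 × 58) = √875.34 = 29.5861 m/s.
29.5861 m/s ÷ 0.44704 = 66.182 mph.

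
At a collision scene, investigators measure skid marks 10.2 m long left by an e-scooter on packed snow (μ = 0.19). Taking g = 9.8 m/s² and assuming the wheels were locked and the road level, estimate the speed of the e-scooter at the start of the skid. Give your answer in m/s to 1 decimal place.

Initial speed ≈ 6.2 m/s

Deceleration a = μg = 0.19 × 9.8 = 1.862 m/s².
v = √(2a·d) = √(2 × 1.862 × 10.2) = √37.985 = 6.1632 m/s.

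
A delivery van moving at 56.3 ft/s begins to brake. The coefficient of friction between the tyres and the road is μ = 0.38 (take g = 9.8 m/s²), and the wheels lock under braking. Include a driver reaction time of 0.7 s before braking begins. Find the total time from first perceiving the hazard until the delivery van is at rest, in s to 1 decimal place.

Total time ≈ 5.3 s

56.3 ft/s × 0.3048 = 17.1602 m/s.
a = μg = 0.38 × 9.8 = 3.724 m/s².
Braking time = v/a = 17.1602 / 3.724 = 4.608 s.
Total = 0.7 + 4.608 = 5.308 s.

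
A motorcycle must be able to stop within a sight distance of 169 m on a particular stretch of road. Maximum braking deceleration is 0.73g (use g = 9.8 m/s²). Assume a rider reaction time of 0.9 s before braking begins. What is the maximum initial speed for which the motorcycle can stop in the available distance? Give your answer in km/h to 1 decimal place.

a = 0.73 × 9.8 = 7.154 m/s².
Stopping distance: v·t_r + v²/(2a) = 169 with t_r = 0.9 s and a = 7.154 m/s².
So v² + 12.877 v − 2418.05 = 0.
Positive root: v = −a·t_r + √((a·t_r)² + 2a·d) = −6.439 + √(41.461 + 2418.05) = 43.1545 m/s.
43.1545 m/s × 3.6 = 155.356 km/h.

Maximum speed ≈ 155.4 km/h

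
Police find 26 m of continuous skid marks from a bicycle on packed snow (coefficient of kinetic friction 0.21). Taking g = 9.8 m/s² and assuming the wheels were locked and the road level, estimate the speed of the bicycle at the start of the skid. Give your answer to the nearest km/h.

Deceleration a = μg = 0.21 × 9.8 = 2.058 m/s².
v = √(2a·d) = √(2 × 2.058 × 26) = √107.016 = 10.3449 m/s.
= 10.3449 × 3.6 = 37.242 km/h.

Initial speed ≈ 37 km/h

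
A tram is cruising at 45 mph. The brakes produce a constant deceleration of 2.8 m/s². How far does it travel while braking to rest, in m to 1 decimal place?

Braking distance ≈ 72.3 m

45 mph × 0.44704 = 20.1168 m/s.
Braking distance = v²/(2a) = 20.1168² / (2 × 2.800) = 404.686 / 5.600 = 72.265 m.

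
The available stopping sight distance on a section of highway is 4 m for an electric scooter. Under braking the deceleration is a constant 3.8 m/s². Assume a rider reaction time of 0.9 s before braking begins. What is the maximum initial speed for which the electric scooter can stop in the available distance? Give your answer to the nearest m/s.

Stopping distance: v·t_r + v²/(2a) = 4 with t_r = 0.9 s and a = 3.800 m/s².
So v² + 6.840 v − 30.40 = 0.
Positive root: v = −a·t_r + √((a·t_r)² + 2a·d) = −3.420 + √(11.696 + 30.40) = 3.0681 m/s.

Maximum speed ≈ 3 m/s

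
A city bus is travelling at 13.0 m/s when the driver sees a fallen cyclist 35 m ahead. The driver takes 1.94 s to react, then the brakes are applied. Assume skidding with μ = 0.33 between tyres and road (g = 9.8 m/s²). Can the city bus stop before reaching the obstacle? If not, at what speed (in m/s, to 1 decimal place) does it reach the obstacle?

a = μg = 0.33 × 9.8 = 3.234 m/s².
Reaction distance = 13.0000 × 1.94 = 25.220 m.
Braking distance needed to stop: v²/(2a) = 169.000 / 6.468 = 26.129 m, so total needed = 25.220 + 26.129 = 51.349 m > 35 m — it cannot stop.
Distance remaining when braking begins: 35 − 25.220 = 9.780 m.
v² = v₀² − 2a·d = 169.000 − 2 × 3.234 × 9.780 = 105.743 m²/s².
v = √105.743 = 10.283 m/s.

No — it strikes the obstacle at 10.3 m/s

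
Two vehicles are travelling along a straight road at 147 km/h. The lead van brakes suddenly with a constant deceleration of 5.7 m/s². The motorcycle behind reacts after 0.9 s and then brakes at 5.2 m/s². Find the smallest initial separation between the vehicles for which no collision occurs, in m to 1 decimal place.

Minimum gap ≈ 50.8 m

147 km/h ÷ 3.6 = 40.8333 m/s.
Leader travels v²/(2a_L) = 1667.358 / 11.400 = 146.259 m before stopping.
Follower covers v·t_r = 40.8333 × 0.9 = 36.750 m while reacting, then v²/(2a_F) = 1667.358 / 10.400 = 160.323 m while braking, for a total of 36.750 + 160.323 = 197.073 m.
Since a_F ≤ a_L and the follower starts braking later, the follower is never slower than the leader, so the closest approach is when both have stopped.
Minimum gap = 197.073 − 146.259 = 50.814 m.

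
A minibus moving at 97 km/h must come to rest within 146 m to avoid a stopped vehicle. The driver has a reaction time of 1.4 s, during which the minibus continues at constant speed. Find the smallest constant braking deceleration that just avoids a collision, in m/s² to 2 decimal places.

Required deceleration ≈ 3.35 m/s²

97 km/h ÷ 3.6 = 26.9444 m/s.
Distance covered during reaction = 26.9444 × 1.4 = 37.722 m.
Distance available for braking: 146 − 37.722 = 108.278 m.
v² = 2a·d ⇒ a = v²/(2d) = 26.9444² / (2 × 108.278) = 726.001 / 216.556 = 3.3525 m/s².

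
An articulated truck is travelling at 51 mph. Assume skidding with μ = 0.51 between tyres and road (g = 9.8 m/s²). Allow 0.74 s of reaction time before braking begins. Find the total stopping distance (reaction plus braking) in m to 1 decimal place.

51 mph × 0.44704 = 22.7990 m/s.
a = μg = 0.51 × 9.8 = 4.998 m/s².
Reaction distance = v·t_r = 22.7990 × 0.74 = 16.871 m.
Braking distance = v²/(2a) = 22.7990² / (2 × 4.998) = 519.794 / 9.996 = 52.000 m.
Total = 16.871 + 52.000 = 68.871 m.

Total stopping distance ≈ 68.9 m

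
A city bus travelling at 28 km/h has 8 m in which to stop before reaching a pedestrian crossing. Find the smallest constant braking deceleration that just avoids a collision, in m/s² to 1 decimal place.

28 km/h ÷ 3.6 = 7.7778 m/s.
v² = 2a·d ⇒ a = v²/(2d) = 7.7778² / (2 × 8.000) = 60.494 / 16.000 = 3.7809 m/s².

Required deceleration ≈ 3.8 m/s²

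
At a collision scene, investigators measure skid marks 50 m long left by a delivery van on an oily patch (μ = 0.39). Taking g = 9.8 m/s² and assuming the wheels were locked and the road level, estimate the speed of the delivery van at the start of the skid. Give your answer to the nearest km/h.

Initial speed ≈ 70 km/h

Deceleration a = μg = 0.39 × 9.8 = 3.822 m/s².
v = √(2a·d) = √(2 × 3.822 × 50) = √382.200 = 19.5499 m/s.
= 19.5499 × 3.6 = 70.380 km/h.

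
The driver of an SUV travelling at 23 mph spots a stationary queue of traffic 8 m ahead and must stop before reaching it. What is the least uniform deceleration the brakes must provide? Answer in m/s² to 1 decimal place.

Required deceleration ≈ 6.6 m/s²

23 mph × 0.44704 = 10.2819 m/s.
v² = 2a·d ⇒ a = v²/(2d) = 10.2819² / (2 × 8.000) = 105.717 / 16.000 = 6.6073 m/s².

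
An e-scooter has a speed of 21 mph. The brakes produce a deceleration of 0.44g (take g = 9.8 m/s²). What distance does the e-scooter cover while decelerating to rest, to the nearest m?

Braking distance ≈ 10 m

21 mph × 0.44704 = 9.3878 m/s.
a = 0.44 × 9.8 = 4.312 m/s².
Braking distance = v²/(2a) = 9.3878² / (2 × 4.312) = 88.131 / 8.624 = 10.219 m.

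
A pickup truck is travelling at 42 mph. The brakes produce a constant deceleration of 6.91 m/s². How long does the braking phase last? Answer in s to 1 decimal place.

42 mph × 0.44704 = 18.7757 m/s.
Braking time = v/a = 18.7757 / 6.910 = 2.717 s.

Braking time ≈ 2.7 s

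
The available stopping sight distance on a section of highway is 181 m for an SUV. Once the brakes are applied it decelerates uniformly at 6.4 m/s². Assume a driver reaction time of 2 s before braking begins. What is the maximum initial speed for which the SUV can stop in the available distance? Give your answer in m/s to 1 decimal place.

Stopping distance: v·t_r + v²/(2a) = 181 with t_r = 2 s and a = 6.400 m/s².
So v² + 25.600 v − 2316.80 = 0.
Positive root: v = −a·t_r + √((a·t_r)² + 2a·d) = −12.800 + √(163.840 + 2316.80) = 37.0060 m/s.

Maximum speed ≈ 37.0 m/s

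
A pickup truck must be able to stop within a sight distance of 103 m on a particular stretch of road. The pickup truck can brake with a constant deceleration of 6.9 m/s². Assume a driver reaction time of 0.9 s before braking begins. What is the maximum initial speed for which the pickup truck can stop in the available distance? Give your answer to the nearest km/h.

Stopping distance: v·t_r + v²/(2a) = 103 with t_r = 0.9 s and a = 6.900 m/s².
So v² + 12.420 v − 1421.40 = 0.
Positive root: v = −a·t_r + √((a·t_r)² + 2a·d) = −6.210 + √(38.564 + 1421.40) = 31.9995 m/s.
31.9995 m/s × 3.6 = 115.198 km/h.

Maximum speed ≈ 115 km/h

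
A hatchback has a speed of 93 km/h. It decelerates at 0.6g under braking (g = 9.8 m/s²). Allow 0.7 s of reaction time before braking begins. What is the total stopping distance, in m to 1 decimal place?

93 km/h ÷ 3.6 = 25.8333 m/s.
a = 0.6 × 9.8 = 5.880 m/s².
Reaction distance = v·t_r = 25.8333 × 0.7 = 18.083 m.
Braking distance = v²/(2a) = 25.8333² / (2 × 5.880) = 667.359 / 11.760 = 56.748 m.
Total = 18.083 + 56.748 = 74.831 m.

Total stopping distance ≈ 74.8 m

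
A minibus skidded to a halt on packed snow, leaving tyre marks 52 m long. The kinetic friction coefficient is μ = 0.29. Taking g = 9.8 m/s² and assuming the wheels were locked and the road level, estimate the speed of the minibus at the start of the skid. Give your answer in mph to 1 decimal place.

Deceleration a = μg = 0.29 × 9.8 = 2.842 m/s².
v = √(2a·d) = √(2 × 2.842 × 52) = √295.568 = 17.1921 m/s.
= 17.1921 ÷ 0.44704 = 38.458 mph.

Initial speed ≈ 38.5 mph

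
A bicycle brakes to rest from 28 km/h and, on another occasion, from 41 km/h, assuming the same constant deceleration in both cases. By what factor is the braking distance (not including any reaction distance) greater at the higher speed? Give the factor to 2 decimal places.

Braking distance d = v²/(2a), so with a fixed, d ∝ v².
Factor = (41/28)² = 1.4643² = 2.1442.

Factor ≈ 2.14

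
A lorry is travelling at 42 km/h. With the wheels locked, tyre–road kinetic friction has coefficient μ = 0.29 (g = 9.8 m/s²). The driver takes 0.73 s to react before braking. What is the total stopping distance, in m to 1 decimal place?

Total stopping distance ≈ 32.5 m

42 km/h ÷ 3.6 = 11.6667 m/s.
a = μg = 0.29 × 9.8 = 2.842 m/s².
Reaction distance = v·t_r = 11.6667 × 0.73 = 8.517 m.
Braking distance = v²/(2a) = 11.6667² / (2 × 2.842) = 136.112 / 5.684 = 23.947 m.
Total = 8.517 + 23.947 = 32.464 m.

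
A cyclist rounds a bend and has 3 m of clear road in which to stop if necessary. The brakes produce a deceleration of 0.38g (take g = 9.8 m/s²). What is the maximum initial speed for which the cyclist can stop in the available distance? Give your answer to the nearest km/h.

a = 0.38 × 9.8 = 3.724 m/s².
v²/(2a) = d ⇒ v = √(2 × 3.724 × 3) = √22.34 = 4.7265 m/s.
4.7265 m/s × 3.6 = 17.015 km/h.

Maximum speed ≈ 17 km/h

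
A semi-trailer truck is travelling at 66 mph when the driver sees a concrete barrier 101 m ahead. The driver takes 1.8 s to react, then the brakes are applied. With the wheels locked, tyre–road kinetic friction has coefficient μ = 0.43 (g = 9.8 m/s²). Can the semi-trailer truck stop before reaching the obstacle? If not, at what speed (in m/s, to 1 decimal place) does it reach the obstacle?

66 mph × 0.44704 = 29.5046 m/s.
a = μg = 0.43 × 9.8 = 4.214 m/s².
Reaction distance = 29.5046 × 1.8 = 53.108 m.
Braking distance needed to stop: v²/(2a) = 870.521 / 8.428 = 103.289 m, so total needed = 53.108 + 103.289 = 156.397 m > 101 m — it cannot stop.
Distance remaining when braking begins: 101 − 53.108 = 47.892 m.
v² = v₀² − 2a·d = 870.521 − 2 × 4.214 × 47.892 = 466.887 m²/s².
v = √466.887 = 21.608 m/s.

No — it strikes the obstacle at 21.6 m/s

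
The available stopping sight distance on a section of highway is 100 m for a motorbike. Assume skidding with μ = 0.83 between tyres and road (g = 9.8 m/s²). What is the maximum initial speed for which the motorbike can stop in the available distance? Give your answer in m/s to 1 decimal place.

Maximum speed ≈ 40.3 m/s

a = μg = 0.83 × 9.8 = 8.134 m/s².
v²/(2a) = d ⇒ v = √(2 × 8.134 × 100) = √1626.80 = 40.3336 m/s.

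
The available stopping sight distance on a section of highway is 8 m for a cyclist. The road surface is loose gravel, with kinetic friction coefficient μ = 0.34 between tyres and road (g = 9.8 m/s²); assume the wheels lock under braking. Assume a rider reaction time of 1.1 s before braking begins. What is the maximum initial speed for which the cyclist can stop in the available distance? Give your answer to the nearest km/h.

a = μg = 0.34 × 9.8 = 3.332 m/s².
Stopping distance: v·t_r + v²/(2a) = 8 with t_r = 1.1 s and a = 3.332 m/s².
So v² + 7.330 v − 53.31 = 0.
Positive root: v = −a·t_r + √((a·t_r)² + 2a·d) = −3.665 + √(13.432 + 53.31) = 4.5046 m/s.
4.5046 m/s × 3.6 = 16.217 km/h.

Maximum speed ≈ 16 km/h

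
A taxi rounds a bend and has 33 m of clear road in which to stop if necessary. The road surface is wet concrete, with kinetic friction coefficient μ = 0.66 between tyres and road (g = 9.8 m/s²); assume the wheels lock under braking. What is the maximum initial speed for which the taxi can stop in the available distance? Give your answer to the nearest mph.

Maximum speed ≈ 46 mph

a = μg = 0.66 × 9.8 = 6.468 m/s².
v²/(2a) = d ⇒ v = √(2 × 6.468 × 33) = √426.89 = 20.6613 m/s.
20.6613 m/s ÷ 0.44704 = 46.218 mph.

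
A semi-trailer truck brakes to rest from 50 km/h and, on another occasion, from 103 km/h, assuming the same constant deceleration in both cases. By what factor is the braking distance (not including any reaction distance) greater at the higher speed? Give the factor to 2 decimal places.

Braking distance d = v²/(2a), so with a fixed, d ∝ v².
Factor = (103/50)² = 2.0600² = 4.2436.

Factor ≈ 4.24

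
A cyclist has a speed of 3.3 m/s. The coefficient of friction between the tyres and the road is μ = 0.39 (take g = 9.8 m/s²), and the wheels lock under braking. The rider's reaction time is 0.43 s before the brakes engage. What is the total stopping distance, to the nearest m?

Total stopping distance ≈ 3 m

a = μg = 0.39 × 9.8 = 3.822 m/s².
Reaction distance = v·t_r = 3.3000 × 0.43 = 1.419 m.
Braking distance = v²/(2a) = 3.3000² / (2 × 3.822) = 10.890 / 7.644 = 1.425 m.
Total = 1.419 + 1.425 = 2.844 m.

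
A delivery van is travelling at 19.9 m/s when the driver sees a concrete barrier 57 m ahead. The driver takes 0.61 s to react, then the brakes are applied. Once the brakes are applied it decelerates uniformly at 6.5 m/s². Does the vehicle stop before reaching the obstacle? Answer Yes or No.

Reaction distance = 19.9000 × 0.61 = 12.139 m.
Braking distance = v²/(2a) = 396.010 / 13.000 = 30.462 m.
Total stopping distance = 12.139 + 30.462 = 42.601 m, vs 57 m available — it stops with 57 − 42.601 = 14.399 m to spare.

Yes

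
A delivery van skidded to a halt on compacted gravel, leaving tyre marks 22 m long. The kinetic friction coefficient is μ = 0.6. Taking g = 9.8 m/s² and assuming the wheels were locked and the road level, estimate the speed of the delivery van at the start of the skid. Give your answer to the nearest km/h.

Deceleration a = μg = 0.6 × 9.8 = 5.880 m/s².
v = √(2a·d) = √(2 × 5.880 × 22) = √258.720 = 16.0848 m/s.
= 16.0848 × 3.6 = 57.905 km/h.

Initial speed ≈ 58 km/h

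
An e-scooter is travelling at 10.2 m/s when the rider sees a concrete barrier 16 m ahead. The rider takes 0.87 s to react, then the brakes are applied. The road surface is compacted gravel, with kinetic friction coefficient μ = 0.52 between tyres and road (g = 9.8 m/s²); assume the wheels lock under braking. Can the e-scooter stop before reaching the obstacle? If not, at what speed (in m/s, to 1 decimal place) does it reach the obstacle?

a = μg = 0.52 × 9.8 = 5.096 m/s².
Reaction distance = 10.2000 × 0.87 = 8.874 m.
Braking distance needed to stop: v²/(2a) = 104.040 / 10.192 = 10.208 m, so total needed = 8.874 + 10.208 = 19.082 m > 16 m — it cannot stop.
Distance remaining when braking begins: 16 − 8.874 = 7.126 m.
v² = v₀² − 2a·d = 104.040 − 2 × 5.096 × 7.126 = 31.412 m²/s².
v = √31.412 = 5.605 m/s.

No — it strikes the obstacle at 5.6 m/s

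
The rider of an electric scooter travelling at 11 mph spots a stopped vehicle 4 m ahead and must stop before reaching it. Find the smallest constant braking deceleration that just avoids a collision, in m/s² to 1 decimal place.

11 mph × 0.44704 = 4.9174 m/s.
v² = 2a·d ⇒ a = v²/(2d) = 4.9174² / (2 × 4.000) = 24.181 / 8.000 = 3.0226 m/s².

Required deceleration ≈ 3.0 m/s²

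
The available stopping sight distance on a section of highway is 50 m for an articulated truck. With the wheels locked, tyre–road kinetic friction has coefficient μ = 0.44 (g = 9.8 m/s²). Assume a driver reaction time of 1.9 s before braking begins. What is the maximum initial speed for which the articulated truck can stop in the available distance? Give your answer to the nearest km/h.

Maximum speed ≈ 51 km/h

a = μg = 0.44 × 9.8 = 4.312 m/s².
Stopping distance: v·t_r + v²/(2a) = 50 with t_r = 1.9 s and a = 4.312 m/s².
So v² + 16.386 v − 431.20 = 0.
Positive root: v = −a·t_r + √((a·t_r)² + 2a·d) = −8.193 + √(67.125 + 431.20) = 14.1302 m/s.
14.1302 m/s × 3.6 = 50.869 km/h.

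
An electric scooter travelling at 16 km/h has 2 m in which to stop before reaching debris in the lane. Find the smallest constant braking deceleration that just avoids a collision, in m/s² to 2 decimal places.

16 km/h ÷ 3.6 = 4.4444 m/s.
v² = 2a·d ⇒ a = v²/(2d) = 4.4444² / (2 × 2.000) = 19.753 / 4.000 = 4.9383 m/s².

Required deceleration ≈ 4.94 m/s²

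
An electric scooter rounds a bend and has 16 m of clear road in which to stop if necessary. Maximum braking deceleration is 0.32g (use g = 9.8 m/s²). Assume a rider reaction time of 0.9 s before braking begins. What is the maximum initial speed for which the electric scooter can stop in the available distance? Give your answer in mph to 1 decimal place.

Maximum speed ≈ 17.0 mph

a = 0.32 × 9.8 = 3.136 m/s².
Stopping distance: v·t_r + v²/(2a) = 16 with t_r = 0.9 s and a = 3.136 m/s².
So v² + 5.645 v − 100.35 = 0.
Positive root: v = −a·t_r + √((a·t_r)² + 2a·d) = −2.822 + √(7.964 + 100.35) = 7.5854 m/s.
7.5854 m/s ÷ 0.44704 = 16.968 mph.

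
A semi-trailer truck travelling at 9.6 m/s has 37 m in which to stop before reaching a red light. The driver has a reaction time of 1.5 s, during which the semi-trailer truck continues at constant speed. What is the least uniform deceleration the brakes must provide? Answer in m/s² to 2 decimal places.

Distance covered during reaction = 9.6000 × 1.5 = 14.400 m.
Distance available for braking: 37 − 14.400 = 22.600 m.
v² = 2a·d ⇒ a = v²/(2d) = 9.6000² / (2 × 22.600) = 92.160 / 45.200 = 2.0389 m/s².

Required deceleration ≈ 2.04 m/s²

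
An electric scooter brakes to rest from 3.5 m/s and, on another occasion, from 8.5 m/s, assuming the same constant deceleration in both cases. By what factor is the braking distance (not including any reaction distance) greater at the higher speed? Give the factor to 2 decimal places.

Factor ≈ 5.90

Braking distance d = v²/(2a), so with a fixed, d ∝ v².
Factor = (8.5/3.5)² = 2.4286² = 5.8981.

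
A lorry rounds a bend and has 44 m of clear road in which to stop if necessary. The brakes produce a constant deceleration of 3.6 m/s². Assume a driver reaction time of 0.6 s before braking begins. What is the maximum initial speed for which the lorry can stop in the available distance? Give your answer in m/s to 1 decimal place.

Maximum speed ≈ 15.8 m/s

Stopping distance: v·t_r + v²/(2a) = 44 with t_r = 0.6 s and a = 3.600 m/s².
So v² + 4.320 v − 316.80 = 0.
Positive root: v = −a·t_r + √((a·t_r)² + 2a·d) = −2.160 + √(4.666 + 316.80) = 15.7695 m/s.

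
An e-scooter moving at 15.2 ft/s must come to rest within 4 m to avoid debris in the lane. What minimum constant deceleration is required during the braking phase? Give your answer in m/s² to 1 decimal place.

15.2 ft/s × 0.3048 = 4.6330 m/s.
v² = 2a·d ⇒ a = v²/(2d) = 4.6330² / (2 × 4.000) = 21.465 / 8.000 = 2.6831 m/s².

Required deceleration ≈ 2.7 m/s²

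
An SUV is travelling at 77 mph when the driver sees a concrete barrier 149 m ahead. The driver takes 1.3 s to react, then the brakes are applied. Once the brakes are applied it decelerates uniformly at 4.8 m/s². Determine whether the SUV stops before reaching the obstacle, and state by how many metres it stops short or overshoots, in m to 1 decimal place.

77 mph × 0.44704 = 34.4221 m/s.
Reaction distance = 34.4221 × 1.3 = 44.749 m.
Braking distance = v²/(2a) = 1184.881 / 9.600 = 123.425 m.
Total stopping distance = 44.749 + 123.425 = 168.174 m, vs 149 m available — it cannot stop in time and overshoots by 168.174 − 149 = 19.174 m.

No — it overshoots by 19.2 m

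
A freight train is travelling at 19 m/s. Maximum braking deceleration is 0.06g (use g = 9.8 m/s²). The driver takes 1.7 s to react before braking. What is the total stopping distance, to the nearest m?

Total stopping distance ≈ 339 m

a = 0.06 × 9.8 = 0.588 m/s².
Reaction distance = v·t_r = 19.0000 × 1.7 = 32.300 m.
Braking distance = v²/(2a) = 19.0000² / (2 × 0.588) = 361.000 / 1.176 = 306.973 m.
Total = 32.300 + 306.973 = 339.273 m.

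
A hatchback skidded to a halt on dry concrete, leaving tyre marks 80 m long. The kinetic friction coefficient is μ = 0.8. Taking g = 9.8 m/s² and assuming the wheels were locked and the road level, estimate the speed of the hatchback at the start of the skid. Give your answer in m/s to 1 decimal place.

Deceleration a = μg = 0.8 × 9.8 = 7.840 m/s².
v = √(2a·d) = √(2 × 7.840 × 80) = √1254.400 = 35.4175 m/s.

Initial speed ≈ 35.4 m/s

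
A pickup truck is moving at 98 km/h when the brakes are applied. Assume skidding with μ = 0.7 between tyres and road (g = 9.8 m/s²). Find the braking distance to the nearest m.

98 km/h ÷ 3.6 = 27.2222 m/s.
a = μg = 0.7 × 9.8 = 6.860 m/s².
Braking distance = v²/(2a) = 27.2222² / (2 × 6.860) = 741.048 / 13.720 = 54.012 m.

Braking distance ≈ 54 m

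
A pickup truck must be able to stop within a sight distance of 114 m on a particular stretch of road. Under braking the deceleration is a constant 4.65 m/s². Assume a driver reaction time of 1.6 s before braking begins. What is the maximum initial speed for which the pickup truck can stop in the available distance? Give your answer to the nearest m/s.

Maximum speed ≈ 26 m/s

Stopping distance: v·t_r + v²/(2a) = 114 with t_r = 1.6 s and a = 4.650 m/s².
So v² + 14.880 v − 1060.20 = 0.
Positive root: v = −a·t_r + √((a·t_r)² + 2a·d) = −7.440 + √(55.354 + 1060.20) = 25.9599 m/s.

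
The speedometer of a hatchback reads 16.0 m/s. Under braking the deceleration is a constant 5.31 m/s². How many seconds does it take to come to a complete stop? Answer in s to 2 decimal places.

Braking time ≈ 3.01 s

Braking time = v/a = 16.0000 / 5.310 = 3.013 s.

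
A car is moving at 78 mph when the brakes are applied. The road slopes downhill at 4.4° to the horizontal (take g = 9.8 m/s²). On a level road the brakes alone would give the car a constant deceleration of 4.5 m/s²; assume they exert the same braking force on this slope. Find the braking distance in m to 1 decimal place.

78 mph × 0.44704 = 34.8691 m/s.
Gravity along the downhill slope reduces the braking deceleration: a_eff = 4.500 − 9.8·sin 4.4° = 4.500 − 0.752 = 3.748 m/s².
Braking distance = v²/(2a) = 34.8691² / (2 × 3.748) = 1215.854 / 7.496 = 162.200 m.

Braking distance ≈ 162.2 m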